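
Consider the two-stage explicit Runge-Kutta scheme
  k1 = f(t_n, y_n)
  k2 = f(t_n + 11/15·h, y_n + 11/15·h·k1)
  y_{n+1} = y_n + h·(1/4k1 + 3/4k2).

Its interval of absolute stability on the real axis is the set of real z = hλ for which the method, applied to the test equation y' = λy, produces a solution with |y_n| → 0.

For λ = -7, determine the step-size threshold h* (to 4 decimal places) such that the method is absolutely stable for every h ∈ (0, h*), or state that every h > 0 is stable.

(-1.8182,0); λ=-7 ⇒ h* = (20/11)/7 = 0.2597.

Test eqn y'=λy, z=hλ:
  k1=λy_n ⇒ h·k1=z·y_n;  k2=λ(1+11/15z)y_n ⇒ h·k2=z(1+11/15z)y_n
  y_{n+1}/y_n = 1 + 1/4z + 3/4z(1+11/15z) = 1 + z + 11/20z²
  ⇒ R(z) = 1 + z + 11/20z².

Need |R(x)|<1, x<0.
x=-1.17: |R|=0.5829
R=1: x+11/20x²=0 ⇒ x=−20/11=-1.8182; min R=1−1/(4·11/20)=0.5455>−1
Confirm numerically:
  x=-1.209: |R|=0.59492 <1
  x=-1.130: |R|=0.57229 <1
  x=-0.958: |R|=0.54677 <1
  x=-2.325: |R|=1.64809 >1
  x=-2.263: |R|=1.55364 >1
  x=-2.035: |R|=1.24267 >1
So |R|<1 on (-1.8182, 0).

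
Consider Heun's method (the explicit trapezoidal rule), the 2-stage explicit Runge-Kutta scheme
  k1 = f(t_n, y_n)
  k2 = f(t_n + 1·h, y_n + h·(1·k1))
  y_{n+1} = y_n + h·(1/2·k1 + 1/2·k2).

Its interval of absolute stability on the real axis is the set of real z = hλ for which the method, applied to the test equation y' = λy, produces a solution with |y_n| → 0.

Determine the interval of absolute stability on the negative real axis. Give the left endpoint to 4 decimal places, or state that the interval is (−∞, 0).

On y'=λy, z=hλ:
  order 2, 2-stage ⇒ R(z)=1+z+z^2/2
  (e.g. R(-1.08)=0.50320, |R|=0.50320)

Find x<0 with |R(x)|<1.
x=-1.08: |R|=0.5032
|R(-1.57)|=0.6624 |R(-0.6)|=0.5800 |R(-0.51)|=0.6200
Bisect:
  x_lo=-2.3703 |R|=1.4389  x_hi=-0.1963 |R|=0.8230
  mid=-1.28332 |R|=0.54014 →hi
  mid=-1.82683 |R|=0.84182 →hi
  mid=-2.09858 |R|=1.10344 →lo
  mid=-1.96270 |R|=0.96340 →hi
  mid=-2.03064 |R|=1.03111 →lo
  mid=-1.99667 |R|=0.99668 →hi
  mid=-2.01366 |R|=1.01375 →lo
  mid=-2.00517 |R|=1.00518 →lo
  mid=-2.00092 |R|=1.00092 →lo
  mid=-1.99880 |R|=0.99880 →hi
  ...
  [-2.00012,-1.99999] ⇒ x*=-2.0000
Stable set (-2.0000, 0).

z∈(-2.0000,0).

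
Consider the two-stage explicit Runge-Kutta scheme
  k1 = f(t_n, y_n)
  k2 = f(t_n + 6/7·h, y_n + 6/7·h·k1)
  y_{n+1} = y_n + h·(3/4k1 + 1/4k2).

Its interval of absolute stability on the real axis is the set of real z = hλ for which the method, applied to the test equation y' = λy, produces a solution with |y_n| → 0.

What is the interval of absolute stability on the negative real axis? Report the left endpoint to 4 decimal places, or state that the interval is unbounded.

z∈(-4.6667,0).

On y'=λy, z=hλ:
  k1=λy_n ⇒ h·k1=z·y_n;  k2=λ(1+6/7z)y_n ⇒ h·k2=z(1+6/7z)y_n
  y_{n+1}/y_n = 1 + 3/4z + 1/4z(1+6/7z) = 1 + z + 3/14z²
  Hence R(z) = 1 + z + 3/14z².

Solve |R(x)|<1 on ℝ⁻.
x=-1.45: |R|=0.0005
R=1: x+3/14x²=0 ⇒ x=−14/3=-4.6667; min R=1−1/(4·3/14)=-0.1667>−1
Confirm numerically:
  x=-3.113: |R|=0.03641 <1
  x=-2.450: |R|=0.16375 <1
  x=-2.349: |R|=0.16661 <1
  x=-5.204: |R|=1.59920 >1
  x=-5.110: |R|=1.48545 >1
Interval (-4.6667, 0).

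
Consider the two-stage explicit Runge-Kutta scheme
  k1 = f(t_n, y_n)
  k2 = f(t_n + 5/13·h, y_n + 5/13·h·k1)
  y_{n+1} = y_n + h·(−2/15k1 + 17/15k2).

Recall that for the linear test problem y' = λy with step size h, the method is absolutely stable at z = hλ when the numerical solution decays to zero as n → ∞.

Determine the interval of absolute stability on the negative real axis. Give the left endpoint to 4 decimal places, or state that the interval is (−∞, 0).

Set f=λy, z=hλ:
  k1=λy_n ⇒ h·k1=z·y_n;  k2=λ(1+5/13z)y_n ⇒ h·k2=z(1+5/13z)y_n
  y_{n+1}/y_n = 1 − 2/15z + 17/15z(1+5/13z) = 1 + z + 17/39z²
  Hence R(z) = 1 + z + 17/39z².

Find x<0 with |R(x)|<1.
x=-0.4: |R|=0.6697
R=1: x+17/39x²=0 ⇒ x=−39/17=-2.2941; min R=1−1/(4·17/39)=0.4265>−1
Confirm numerically:
  x=-1.964: |R|=0.71739 <1
  x=-1.383: |R|=0.45074 <1
  x=-1.179: |R|=0.42692 <1
  x=-2.725: |R|=1.51181 >1
  x=-2.431: |R|=1.14505 >1
Stable set (-2.2941, 0).

z∈(-2.2941,0).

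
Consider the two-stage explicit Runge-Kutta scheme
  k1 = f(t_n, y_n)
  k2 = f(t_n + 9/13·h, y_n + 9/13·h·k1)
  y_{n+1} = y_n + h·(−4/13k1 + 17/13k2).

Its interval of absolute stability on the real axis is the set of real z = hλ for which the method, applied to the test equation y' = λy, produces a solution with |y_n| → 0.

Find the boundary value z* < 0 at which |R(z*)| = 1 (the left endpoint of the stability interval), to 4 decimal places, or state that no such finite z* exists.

z* = -1.1046.

Set f=λy, z=hλ:
  k1=λy_n ⇒ h·k1=z·y_n;  k2=λ(1+9/13z)y_n ⇒ h·k2=z(1+9/13z)y_n
  y_{n+1}/y_n = 1 − 4/13z + 17/13z(1+9/13z) = 1 + z + 153/169z²
  ⇒ R(z) = 1 + z + 153/169z².

Solve |R(x)|<1 on ℝ⁻.
x=-0.61: |R|=0.7269
R=1: x+153/169x²=0 ⇒ x=−169/153=-1.1046; min R=1−1/(4·153/169)=0.7239>−1
Confirm numerically:
  x=-0.950: |R|=0.86706 <1
  x=-0.912: |R|=0.84100 <1
  x=-0.790: |R|=0.77501 <1
  x=-0.657: |R|=0.73378 <1
  x=-1.533: |R|=1.59460 >1
  x=-1.309: |R|=1.24226 >1
  x=-1.183: |R|=1.08399 >1
So |R|<1 on (-1.1046, 0).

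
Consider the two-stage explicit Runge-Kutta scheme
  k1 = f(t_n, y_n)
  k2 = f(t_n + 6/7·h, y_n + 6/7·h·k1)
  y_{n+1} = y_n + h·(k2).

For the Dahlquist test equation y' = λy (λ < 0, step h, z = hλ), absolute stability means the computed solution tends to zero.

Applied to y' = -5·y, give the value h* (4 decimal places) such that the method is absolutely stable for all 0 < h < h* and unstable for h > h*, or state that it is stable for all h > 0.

On y'=λy, z=hλ:
  k1=λy_n ⇒ h·k1=z·y_n;  k2=λ(1+6/7z)y_n ⇒ h·k2=z(1+6/7z)y_n
  y_{n+1}/y_n = 1 + z(1+6/7z) = 1 + z + 6/7z²
  Hence R(z) = 1 + z + 6/7z².

Find x<0 with |R(x)|<1.
x=-0.82: |R|=0.7563
R=1: x+6/7x²=0 ⇒ x=−7/6=-1.1667; min R=1−1/(4·6/7)=0.7083>−1
Confirm numerically:
  x=-1.069: |R|=0.91051 <1
  x=-1.064: |R|=0.90637 <1
  x=-0.879: |R|=0.78326 <1
  x=-0.751: |R|=0.73243 <1
  x=-1.726: |R|=1.82749 >1
  x=-1.723: |R|=1.82162 >1
  x=-1.407: |R|=1.28984 >1
So |R|<1 on (-1.1667, 0).

(-1.1667,0); λ=-5 ⇒ h* = (7/6)/5 = 0.2333.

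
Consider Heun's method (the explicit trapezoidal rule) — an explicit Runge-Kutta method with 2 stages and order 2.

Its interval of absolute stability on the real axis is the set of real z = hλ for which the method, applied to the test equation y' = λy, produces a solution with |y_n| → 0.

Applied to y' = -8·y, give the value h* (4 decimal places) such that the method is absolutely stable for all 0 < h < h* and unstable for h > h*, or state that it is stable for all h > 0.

Set f=λy, z=hλ:
  order 2, 2-stage ⇒ R(z)=1+z+z^2/2
  (e.g. R(-1.08)=0.50320, |R|=0.50320)

Solve |R(x)|<1 on ℝ⁻.
x=-1.08: |R|=0.5032
|R(-1.81)|=0.8281 |R(-1.78)|=0.8042 |R(-1.12)|=0.5072
Bisect:
  x_lo=-2.7806 |R|=2.0853  x_hi=-0.2523 |R|=0.7795
  mid=-1.51647 |R|=0.63337 →hi
  mid=-2.14855 |R|=1.15958 →lo
  mid=-1.83251 |R|=0.84654 →hi
  mid=-1.99053 |R|=0.99057 →hi
  mid=-2.06954 |R|=1.07196 →lo
  mid=-2.03003 |R|=1.03049 →lo
  mid=-2.01028 |R|=1.01033 →lo
  ...
  [-2.00010,-1.99994] ⇒ x*=-2.0000
So |R|<1 on (-2.0000, 0).

(-2.0000,0); λ=-8 ⇒ h* = 0.2500.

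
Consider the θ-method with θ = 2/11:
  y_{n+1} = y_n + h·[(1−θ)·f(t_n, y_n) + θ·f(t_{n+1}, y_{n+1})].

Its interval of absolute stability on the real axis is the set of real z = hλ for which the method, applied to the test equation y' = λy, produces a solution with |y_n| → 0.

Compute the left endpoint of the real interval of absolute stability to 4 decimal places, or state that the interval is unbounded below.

z* = -3.1429.

With y'=λy (z=hλ):
  y_{n+1} = y_n + z·[9/11·y_n + 2/11·y_{n+1}] ⇒ (1 − 2/11z)y_{n+1} = (1 + 9/11z)y_n
  ⇒ R(z) = (1 + 9/11z)/(1 − 2/11z).

Solve |R(x)|<1 on ℝ⁻.
x=-0.34: |R|=0.6798
R=−1: 1+9/11x = −1+2/11x ⇒ -7/11x=2 ⇒ x=2/(-7/11)=-3.1429
Confirm numerically:
  x=-2.800: |R|=0.85542 <1
  x=-1.555: |R|=0.21226 <1
  x=-1.313: |R|=0.05996 <1
  x=-1.306: |R|=0.05539 <1
  x=-3.445: |R|=1.11822 >1
  x=-3.369: |R|=1.08924 >1
  x=-3.278: |R|=1.05388 >1
Stable set (-3.1429, 0).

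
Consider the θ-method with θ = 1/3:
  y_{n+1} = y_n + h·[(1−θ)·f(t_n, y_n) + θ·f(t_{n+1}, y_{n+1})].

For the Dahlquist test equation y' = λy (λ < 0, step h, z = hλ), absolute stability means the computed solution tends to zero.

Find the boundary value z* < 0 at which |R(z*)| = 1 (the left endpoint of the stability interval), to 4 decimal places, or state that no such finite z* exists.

Set f=λy, z=hλ:
  y_{n+1} = y_n + z·[2/3·y_n + 1/3·y_{n+1}] ⇒ (1 − 1/3z)y_{n+1} = (1 + 2/3z)y_n
  ⇒ R(z) = (1 + 2/3z)/(1 − 1/3z).

Find x<0 with |R(x)|<1.
x=-1.62: |R|=0.0519
R=−1: 1+2/3x = −1+1/3x ⇒ -1/3x=2 ⇒ x=2/(-1/3)=-6.0000
Confirm numerically:
  x=-5.703: |R|=0.96587 <1
  x=-5.540: |R|=0.94614 <1
  x=-4.955: |R|=0.86864 <1
  x=-2.625: |R|=0.40000 <1
  x=-6.590: |R|=1.06152 >1
  x=-6.498: |R|=1.05243 >1
Stable set (-6.0000, 0).

z* = -6.0000.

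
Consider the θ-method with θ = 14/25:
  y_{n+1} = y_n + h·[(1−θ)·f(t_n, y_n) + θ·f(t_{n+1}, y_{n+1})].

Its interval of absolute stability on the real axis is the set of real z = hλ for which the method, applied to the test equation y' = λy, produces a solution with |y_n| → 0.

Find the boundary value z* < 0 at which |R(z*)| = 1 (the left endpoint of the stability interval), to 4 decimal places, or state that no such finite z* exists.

unbounded; (−∞, 0).

With y'=λy (z=hλ):
  y_{n+1} = y_n + z·[11/25·y_n + 14/25·y_{n+1}] ⇒ (1 − 14/25z)y_{n+1} = (1 + 11/25z)y_n
  so R(z) = (1 + 11/25z)/(1 − 14/25z).

Find x<0 with |R(x)|<1.
x=-0.83: |R|=0.4334
x=-2: |R|=0.0566
x=-10: |R|=0.5152
x=-100: |R|=0.7544
θ=14/25≥1/2 ⇒ |1+11/25x|<|1−14/25x| ∀x<0 ⇒ stable on all of ℝ⁻.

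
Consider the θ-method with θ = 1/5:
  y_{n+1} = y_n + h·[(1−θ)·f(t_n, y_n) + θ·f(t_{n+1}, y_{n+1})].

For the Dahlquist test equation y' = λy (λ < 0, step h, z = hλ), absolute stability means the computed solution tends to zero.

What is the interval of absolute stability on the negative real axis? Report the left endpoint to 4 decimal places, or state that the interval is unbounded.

z∈(-3.3333,0).

Set f=λy, z=hλ:
  y_{n+1} = y_n + z·[4/5·y_n + 1/5·y_{n+1}] ⇒ (1 − 1/5z)y_{n+1} = (1 + 4/5z)y_n
  R(z) = (1 + 4/5z)/(1 − 1/5z).

Boundary: |R(x)|=1, x<0.
x=-0.95: |R|=0.2017
R=−1: 1+4/5x = −1+1/5x ⇒ -3/5x=2 ⇒ x=2/(-3/5)=-3.3333
Confirm numerically:
  x=-2.840: |R|=0.81122 <1
  x=-2.010: |R|=0.43367 <1
  x=-1.537: |R|=0.17562 <1
  x=-3.817: |R|=1.16457 >1
  x=-3.643: |R|=1.10749 >1
  x=-3.576: |R|=1.08489 >1
Stable set (-3.3333, 0).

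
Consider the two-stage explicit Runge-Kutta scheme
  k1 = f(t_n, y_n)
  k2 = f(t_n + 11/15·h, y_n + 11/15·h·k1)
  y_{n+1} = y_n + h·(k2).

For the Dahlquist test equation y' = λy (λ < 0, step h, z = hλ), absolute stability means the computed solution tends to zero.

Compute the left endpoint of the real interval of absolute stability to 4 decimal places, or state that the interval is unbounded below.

Test eqn y'=λy, z=hλ:
  k1=λy_n ⇒ h·k1=z·y_n;  k2=λ(1+11/15z)y_n ⇒ h·k2=z(1+11/15z)y_n
  y_{n+1}/y_n = 1 + z(1+11/15z) = 1 + z + 11/15z²
  ⇒ R(z) = 1 + z + 11/15z².

Boundary: |R(x)|=1, x<0.
x=-1: |R|=0.7333
R=1: x+11/15x²=0 ⇒ x=−15/11=-1.3636; min R=1−1/(4·11/15)=0.6591>−1
Confirm numerically:
  x=-1.121: |R|=0.80054 <1
  x=-0.834: |R|=0.67607 <1
  x=-0.553: |R|=0.67126 <1
  x=-1.737: |R|=1.47559 >1
  x=-1.516: |R|=1.16939 >1
So |R|<1 on (-1.3636, 0).

z* = -1.3636.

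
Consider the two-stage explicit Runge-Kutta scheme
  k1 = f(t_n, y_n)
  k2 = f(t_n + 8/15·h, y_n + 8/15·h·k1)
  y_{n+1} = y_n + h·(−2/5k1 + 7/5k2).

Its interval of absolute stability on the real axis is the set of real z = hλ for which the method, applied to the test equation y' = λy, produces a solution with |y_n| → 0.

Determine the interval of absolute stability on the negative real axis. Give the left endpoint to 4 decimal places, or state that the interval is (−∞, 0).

On y'=λy, z=hλ:
  k1=λy_n ⇒ h·k1=z·y_n;  k2=λ(1+8/15z)y_n ⇒ h·k2=z(1+8/15z)y_n
  y_{n+1}/y_n = 1 − 2/5z + 7/5z(1+8/15z) = 1 + z + 56/75z²
  R(z) = 1 + z + 56/75z².

Boundary: |R(x)|=1, x<0.
x=-0.74: |R|=0.6689
R=1: x+56/75x²=0 ⇒ x=−75/56=-1.3393; min R=1−1/(4·56/75)=0.6652>−1
Confirm numerically:
  x=-1.065: |R|=0.78189 <1
  x=-0.825: |R|=0.68320 <1
  x=-0.770: |R|=0.67270 <1
  x=-0.649: |R|=0.66550 <1
  x=-1.814: |R|=1.64298 >1
  x=-1.805: |R|=1.62766 >1
  x=-1.437: |R|=1.10484 >1
Interval (-1.3393, 0).

(-1.3393, 0).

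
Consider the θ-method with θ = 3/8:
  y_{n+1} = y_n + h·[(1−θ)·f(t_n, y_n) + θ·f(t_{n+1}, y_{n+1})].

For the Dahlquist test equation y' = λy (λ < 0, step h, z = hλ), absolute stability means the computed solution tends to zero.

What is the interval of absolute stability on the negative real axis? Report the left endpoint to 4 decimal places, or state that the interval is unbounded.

z∈(-8.0000,0).

With y'=λy (z=hλ):
  y_{n+1} = y_n + z·[5/8·y_n + 3/8·y_{n+1}] ⇒ (1 − 3/8z)y_{n+1} = (1 + 5/8z)y_n
  so R(z) = (1 + 5/8z)/(1 − 3/8z).

Solve |R(x)|<1 on ℝ⁻.
x=-1.8: |R|=0.0746
R=−1: 1+5/8x = −1+3/8x ⇒ -1/4x=2 ⇒ x=2/(-1/4)=-8.0000
Confirm numerically:
  x=-6.777: |R|=0.91366 <1
  x=-6.695: |R|=0.90707 <1
  x=-6.277: |R|=0.87157 <1
  x=-3.703: |R|=0.55026 <1
  x=-8.500: |R|=1.02985 >1
  x=-8.376: |R|=1.02270 >1
  x=-8.250: |R|=1.01527 >1
Interval (-8.0000, 0).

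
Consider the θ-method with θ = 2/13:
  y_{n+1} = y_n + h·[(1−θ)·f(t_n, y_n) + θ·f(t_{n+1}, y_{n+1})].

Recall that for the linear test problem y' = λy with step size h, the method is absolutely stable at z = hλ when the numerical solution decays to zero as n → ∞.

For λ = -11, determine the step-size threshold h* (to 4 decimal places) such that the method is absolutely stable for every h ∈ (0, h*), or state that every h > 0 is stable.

Test eqn y'=λy, z=hλ:
  y_{n+1} = y_n + z·[11/13·y_n + 2/13·y_{n+1}] ⇒ (1 − 2/13z)y_{n+1} = (1 + 11/13z)y_n
  R(z) = (1 + 11/13z)/(1 − 2/13z).

Solve |R(x)|<1 on ℝ⁻.
x=-0.8: |R|=0.2877
R=−1: 1+11/13x = −1+2/13x ⇒ -9/13x=2 ⇒ x=2/(-9/13)=-2.8889
Confirm numerically:
  x=-2.159: |R|=0.62068 <1
  x=-1.655: |R|=0.31913 <1
  x=-1.645: |R|=0.31277 <1
  x=-3.415: |R|=1.23878 >1
  x=-3.060: |R|=1.08054 >1
Interval (-2.8889, 0).

(-2.8889,0); λ=-11 ⇒ h* = (26/9)/11 = 0.2626.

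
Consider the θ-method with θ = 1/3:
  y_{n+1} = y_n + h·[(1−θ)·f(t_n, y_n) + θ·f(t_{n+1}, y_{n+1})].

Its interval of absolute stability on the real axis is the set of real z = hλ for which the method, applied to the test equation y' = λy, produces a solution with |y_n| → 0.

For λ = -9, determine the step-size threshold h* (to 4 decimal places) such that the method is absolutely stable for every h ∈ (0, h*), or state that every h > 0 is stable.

On y'=λy, z=hλ:
  y_{n+1} = y_n + z·[2/3·y_n + 1/3·y_{n+1}] ⇒ (1 − 1/3z)y_{n+1} = (1 + 2/3z)y_n
  so R(z) = (1 + 2/3z)/(1 − 1/3z).

Need |R(x)|<1, x<0.
x=-1.05: |R|=0.2222
R=−1: 1+2/3x = −1+1/3x ⇒ -1/3x=2 ⇒ x=2/(-1/3)=-6.0000
Confirm numerically:
  x=-4.957: |R|=0.86892 <1
  x=-3.213: |R|=0.55142 <1
  x=-2.700: |R|=0.42105 <1
  x=-6.335: |R|=1.03589 >1
  x=-6.279: |R|=1.03007 >1
Interval (-6.0000, 0).

(-6.0000,0); λ=-9 ⇒ h* = (6)/9 = 0.6667.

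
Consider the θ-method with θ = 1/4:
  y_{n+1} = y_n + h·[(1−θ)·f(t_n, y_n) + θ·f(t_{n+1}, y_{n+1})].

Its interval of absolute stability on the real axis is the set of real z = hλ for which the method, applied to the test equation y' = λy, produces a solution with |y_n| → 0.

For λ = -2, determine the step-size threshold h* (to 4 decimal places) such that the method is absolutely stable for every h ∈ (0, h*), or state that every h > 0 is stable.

Set f=λy, z=hλ:
  y_{n+1} = y_n + z·[3/4·y_n + 1/4·y_{n+1}] ⇒ (1 − 1/4z)y_{n+1} = (1 + 3/4z)y_n
  ⇒ R(z) = (1 + 3/4z)/(1 − 1/4z).

Find x<0 with |R(x)|<1.
x=-1.33: |R|=0.0019
R=−1: 1+3/4x = −1+1/4x ⇒ -1/2x=2 ⇒ x=2/(-1/2)=-4.0000
Confirm numerically:
  x=-3.123: |R|=0.75376 <1
  x=-2.508: |R|=0.54149 <1
  x=-1.962: |R|=0.31634 <1
  x=-1.630: |R|=0.15808 <1
  x=-4.403: |R|=1.09592 >1
  x=-4.117: |R|=1.02883 >1
Interval (-4.0000, 0).

(-4.0000,0); λ=-2 ⇒ h* = (4)/2 = 2.0000.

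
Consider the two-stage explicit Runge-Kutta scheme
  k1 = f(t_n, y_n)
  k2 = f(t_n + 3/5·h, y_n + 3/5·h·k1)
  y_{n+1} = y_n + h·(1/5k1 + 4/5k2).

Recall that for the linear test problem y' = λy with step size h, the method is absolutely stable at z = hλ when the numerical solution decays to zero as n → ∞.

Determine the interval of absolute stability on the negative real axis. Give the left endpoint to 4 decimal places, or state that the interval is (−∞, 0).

Test eqn y'=λy, z=hλ:
  k1=λy_n ⇒ h·k1=z·y_n;  k2=λ(1+3/5z)y_n ⇒ h·k2=z(1+3/5z)y_n
  y_{n+1}/y_n = 1 + 1/5z + 4/5z(1+3/5z) = 1 + z + 12/25z²
  so R(z) = 1 + z + 12/25z².

Need |R(x)|<1, x<0.
x=-0.89: |R|=0.4902
R=1: x+12/25x²=0 ⇒ x=−25/12=-2.0833; min R=1−1/(4·12/25)=0.4792>−1
Confirm numerically:
  x=-1.730: |R|=0.70659 <1
  x=-1.680: |R|=0.67475 <1
  x=-1.578: |R|=0.61724 <1
  x=-1.344: |R|=0.52304 <1
  x=-2.552: |R|=1.57410 >1
  x=-2.296: |R|=1.23438 >1
  x=-2.273: |R|=1.20693 >1
Stable set (-2.0833, 0).

z∈(-2.0833,0).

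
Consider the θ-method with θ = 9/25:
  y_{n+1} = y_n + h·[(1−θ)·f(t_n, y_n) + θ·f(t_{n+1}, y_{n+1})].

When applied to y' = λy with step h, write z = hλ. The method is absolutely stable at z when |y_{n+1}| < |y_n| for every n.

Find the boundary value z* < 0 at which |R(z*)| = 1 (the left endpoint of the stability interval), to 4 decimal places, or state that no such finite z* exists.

Set f=λy, z=hλ:
  y_{n+1} = y_n + z·[16/25·y_n + 9/25·y_{n+1}] ⇒ (1 − 9/25z)y_{n+1} = (1 + 16/25z)y_n
  ⇒ R(z) = (1 + 16/25z)/(1 − 9/25z).

Find x<0 with |R(x)|<1.
x=-0.48: |R|=0.5907
R=−1: 1+16/25x = −1+9/25x ⇒ -7/25x=2 ⇒ x=2/(-7/25)=-7.1429
Confirm numerically:
  x=-6.288: |R|=0.92666 <1
  x=-4.917: |R|=0.77501 <1
  x=-4.269: |R|=0.68280 <1
  x=-3.409: |R|=0.53059 <1
  x=-7.638: |R|=1.03697 >1
  x=-7.614: |R|=1.03526 >1
So |R|<1 on (-7.1429, 0).

left endpoint -7.1429.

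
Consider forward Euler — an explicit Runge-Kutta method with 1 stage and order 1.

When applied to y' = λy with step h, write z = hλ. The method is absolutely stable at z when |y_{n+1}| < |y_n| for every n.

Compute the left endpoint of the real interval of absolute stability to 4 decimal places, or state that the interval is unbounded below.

Test eqn y'=λy, z=hλ:
  order 1, 1-stage ⇒ R(z)=1+z
  (e.g. R(-1.78)=-0.78000, |R|=0.78000)

Solve |R(x)|<1 on ℝ⁻.
x=-1.78: |R|=0.7800
|R(-1.76)|=0.7600 |R(-1.41)|=0.4100 |R(-0.81)|=0.1900
Bisect:
  x_lo=-2.4301 |R|=1.4301  x_hi=-0.2863 |R|=0.7137
  mid=-1.35822 |R|=0.35822 →hi
  mid=-1.89416 |R|=0.89416 →hi
  mid=-2.16214 |R|=1.16214 →lo
  mid=-2.02815 |R|=1.02815 →lo
  mid=-1.96116 |R|=0.96116 →hi
  mid=-1.99465 |R|=0.99465 →hi
  mid=-2.01140 |R|=1.01140 →lo
  ...
  [-2.00002,-1.99989] ⇒ x*=-2.0000
So |R|<1 on (-2.0000, 0).

left endpoint -2.0000.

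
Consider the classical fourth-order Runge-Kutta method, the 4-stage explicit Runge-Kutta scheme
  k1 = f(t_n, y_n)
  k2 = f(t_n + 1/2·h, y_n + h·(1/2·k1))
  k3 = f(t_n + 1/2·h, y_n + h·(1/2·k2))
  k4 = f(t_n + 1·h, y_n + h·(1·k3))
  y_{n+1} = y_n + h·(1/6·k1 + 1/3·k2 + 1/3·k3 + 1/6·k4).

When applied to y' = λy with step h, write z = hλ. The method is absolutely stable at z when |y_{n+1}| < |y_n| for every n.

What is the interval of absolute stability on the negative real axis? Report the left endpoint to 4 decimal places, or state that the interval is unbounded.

(-2.7853, 0).

Set f=λy, z=hλ:
  order 4, 4-stage ⇒ R(z)=1+z+z^2/2+z^3/6+z^4/24
  (e.g. R(-1.79)=0.28392, |R|=0.28392)

Boundary: |R(x)|=1, x<0.
x=-1.79: |R|=0.2839
|R(-3.11)|=1.6106 |R(-1.07)|=0.3529 |R(-0.7)|=0.4978
Bisect:
  x_lo=-3.5477 |R|=2.9039  x_hi=-0.1981 |R|=0.8203
  mid=-1.87291 |R|=0.29871 →hi
  mid=-2.71031 |R|=0.89271 →hi
  mid=-3.12901 |R|=1.65455 →lo
  mid=-2.91966 |R|=1.22221 →lo
  mid=-2.81498 |R|=1.04569 →lo
  mid=-2.76264 |R|=0.96639 →hi
  mid=-2.78881 |R|=1.00532 →lo
  ...
  [-2.78534,-2.78513] ⇒ x*=-2.7853
Interval (-2.7853, 0).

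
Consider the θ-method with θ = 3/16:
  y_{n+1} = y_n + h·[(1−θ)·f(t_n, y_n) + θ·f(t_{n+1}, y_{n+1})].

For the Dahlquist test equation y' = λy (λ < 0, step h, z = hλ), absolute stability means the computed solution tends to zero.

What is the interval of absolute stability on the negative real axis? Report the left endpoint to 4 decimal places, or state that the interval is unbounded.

z∈(-3.2000,0).

With y'=λy (z=hλ):
  y_{n+1} = y_n + z·[13/16·y_n + 3/16·y_{n+1}] ⇒ (1 − 3/16z)y_{n+1} = (1 + 13/16z)y_n
  Hence R(z) = (1 + 13/16z)/(1 − 3/16z).

Find x<0 with |R(x)|<1.
x=-1.44: |R|=0.1339
R=−1: 1+13/16x = −1+3/16x ⇒ -5/8x=2 ⇒ x=2/(-5/8)=-3.2000
Confirm numerically:
  x=-2.662: |R|=0.77570 <1
  x=-2.579: |R|=0.73838 <1
  x=-1.757: |R|=0.32161 <1
  x=-1.651: |R|=0.26073 <1
  x=-3.727: |R|=1.19389 >1
  x=-3.444: |R|=1.09266 >1
  x=-3.326: |R|=1.04850 >1
Interval (-3.2000, 0).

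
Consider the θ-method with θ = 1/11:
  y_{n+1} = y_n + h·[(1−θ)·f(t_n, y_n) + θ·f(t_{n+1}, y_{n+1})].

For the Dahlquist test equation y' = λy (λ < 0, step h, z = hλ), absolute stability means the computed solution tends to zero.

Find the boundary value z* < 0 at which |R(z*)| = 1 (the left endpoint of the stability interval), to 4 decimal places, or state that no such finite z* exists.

Set f=λy, z=hλ:
  y_{n+1} = y_n + z·[10/11·y_n + 1/11·y_{n+1}] ⇒ (1 − 1/11z)y_{n+1} = (1 + 10/11z)y_n
  so R(z) = (1 + 10/11z)/(1 − 1/11z).

Find x<0 with |R(x)|<1.
x=-1.43: |R|=0.2655
R=−1: 1+10/11x = −1+1/11x ⇒ -9/11x=2 ⇒ x=2/(-9/11)=-2.4444
Confirm numerically:
  x=-1.807: |R|=0.55204 <1
  x=-1.715: |R|=0.48368 <1
  x=-1.438: |R|=0.27175 <1
  x=-1.273: |R|=0.14096 <1
  x=-3.025: |R|=1.37255 >1
  x=-2.643: |R|=1.13098 >1
So |R|<1 on (-2.4444, 0).

left endpoint -2.4444.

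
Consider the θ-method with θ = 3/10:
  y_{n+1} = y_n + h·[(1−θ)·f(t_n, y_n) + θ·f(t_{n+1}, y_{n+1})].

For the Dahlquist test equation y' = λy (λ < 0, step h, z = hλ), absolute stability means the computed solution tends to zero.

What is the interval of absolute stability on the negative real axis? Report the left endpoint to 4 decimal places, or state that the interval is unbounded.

(-5.0000, 0).

With y'=λy (z=hλ):
  y_{n+1} = y_n + z·[7/10·y_n + 3/10·y_{n+1}] ⇒ (1 − 3/10z)y_{n+1} = (1 + 7/10z)y_n
  Hence R(z) = (1 + 7/10z)/(1 − 3/10z).

Find x<0 with |R(x)|<1.
x=-1.11: |R|=0.1673
R=−1: 1+7/10x = −1+3/10x ⇒ -2/5x=2 ⇒ x=2/(-2/5)=-5.0000
Confirm numerically:
  x=-4.204: |R|=0.85919 <1
  x=-2.952: |R|=0.56555 <1
  x=-2.150: |R|=0.30699 <1
  x=-5.495: |R|=1.07476 >1
  x=-5.401: |R|=1.06121 >1
So |R|<1 on (-5.0000, 0).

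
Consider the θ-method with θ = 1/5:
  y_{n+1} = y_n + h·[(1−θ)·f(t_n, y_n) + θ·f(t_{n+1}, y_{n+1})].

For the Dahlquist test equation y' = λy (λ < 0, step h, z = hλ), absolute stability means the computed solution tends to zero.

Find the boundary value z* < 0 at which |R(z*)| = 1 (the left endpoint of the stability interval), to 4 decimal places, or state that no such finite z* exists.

On y'=λy, z=hλ:
  y_{n+1} = y_n + z·[4/5·y_n + 1/5·y_{n+1}] ⇒ (1 − 1/5z)y_{n+1} = (1 + 4/5z)y_n
  ⇒ R(z) = (1 + 4/5z)/(1 − 1/5z).

Find x<0 with |R(x)|<1.
x=-1.05: |R|=0.1322
R=−1: 1+4/5x = −1+1/5x ⇒ -3/5x=2 ⇒ x=2/(-3/5)=-3.3333
Confirm numerically:
  x=-2.483: |R|=0.65909 <1
  x=-2.231: |R|=0.54266 <1
  x=-2.057: |R|=0.45742 <1
  x=-1.877: |R|=0.36469 <1
  x=-3.927: |R|=1.19951 >1
  x=-3.618: |R|=1.09909 >1
So |R|<1 on (-3.3333, 0).

z* = -3.3333.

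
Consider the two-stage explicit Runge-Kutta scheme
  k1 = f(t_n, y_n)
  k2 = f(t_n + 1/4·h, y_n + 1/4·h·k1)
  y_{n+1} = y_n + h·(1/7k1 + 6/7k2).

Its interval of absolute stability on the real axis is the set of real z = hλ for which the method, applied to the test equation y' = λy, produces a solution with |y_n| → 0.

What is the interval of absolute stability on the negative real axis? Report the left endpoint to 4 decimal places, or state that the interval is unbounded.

(-4.6667, 0).

With y'=λy (z=hλ):
  k1=λy_n ⇒ h·k1=z·y_n;  k2=λ(1+1/4z)y_n ⇒ h·k2=z(1+1/4z)y_n
  y_{n+1}/y_n = 1 + 1/7z + 6/7z(1+1/4z) = 1 + z + 3/14z²
  Hence R(z) = 1 + z + 3/14z².

Find x<0 with |R(x)|<1.
x=-0.85: |R|=0.3048
R=1: x+3/14x²=0 ⇒ x=−14/3=-4.6667; min R=1−1/(4·3/14)=-0.1667>−1
Confirm numerically:
  x=-4.390: |R|=0.73974 <1
  x=-3.645: |R|=0.20201 <1
  x=-3.279: |R|=0.02497 <1
  x=-3.148: |R|=0.02445 <1
  x=-5.165: |R|=1.55155 >1
  x=-4.918: |R|=1.26487 >1
  x=-4.900: |R|=1.24500 >1
Stable set (-4.6667, 0).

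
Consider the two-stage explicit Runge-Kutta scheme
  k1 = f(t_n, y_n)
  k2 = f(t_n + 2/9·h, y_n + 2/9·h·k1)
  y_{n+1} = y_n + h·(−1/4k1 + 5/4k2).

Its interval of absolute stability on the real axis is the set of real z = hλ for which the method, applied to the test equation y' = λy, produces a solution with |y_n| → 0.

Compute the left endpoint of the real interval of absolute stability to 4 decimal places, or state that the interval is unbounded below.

z* = -3.6000.

Test eqn y'=λy, z=hλ:
  k1=λy_n ⇒ h·k1=z·y_n;  k2=λ(1+2/9z)y_n ⇒ h·k2=z(1+2/9z)y_n
  y_{n+1}/y_n = 1 − 1/4z + 5/4z(1+2/9z) = 1 + z + 5/18z²
  so R(z) = 1 + z + 5/18z².

Boundary: |R(x)|=1, x<0.
x=-1.05: |R|=0.2563
R=1: x+5/18x²=0 ⇒ x=−18/5=-3.6000; min R=1−1/(4·5/18)=0.1000>−1
Confirm numerically:
  x=-3.029: |R|=0.51957 <1
  x=-2.950: |R|=0.46736 <1
  x=-1.469: |R|=0.13043 <1
  x=-4.062: |R|=1.52129 >1
  x=-3.974: |R|=1.41285 >1
  x=-3.686: |R|=1.08805 >1
Interval (-3.6000, 0).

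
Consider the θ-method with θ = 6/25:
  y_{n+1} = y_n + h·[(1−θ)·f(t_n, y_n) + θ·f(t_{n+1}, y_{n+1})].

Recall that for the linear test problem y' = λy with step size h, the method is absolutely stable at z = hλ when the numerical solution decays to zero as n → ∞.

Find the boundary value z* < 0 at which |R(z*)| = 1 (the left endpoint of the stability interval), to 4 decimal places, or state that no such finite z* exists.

Set f=λy, z=hλ:
  y_{n+1} = y_n + z·[19/25·y_n + 6/25·y_{n+1}] ⇒ (1 − 6/25z)y_{n+1} = (1 + 19/25z)y_n
  so R(z) = (1 + 19/25z)/(1 − 6/25z).

Boundary: |R(x)|=1, x<0.
x=-1.6: |R|=0.1561
R=−1: 1+19/25x = −1+6/25x ⇒ -13/25x=2 ⇒ x=2/(-13/25)=-3.8462
Confirm numerically:
  x=-3.019: |R|=0.75059 <1
  x=-2.233: |R|=0.45385 <1
  x=-1.622: |R|=0.16751 <1
  x=-4.269: |R|=1.10861 >1
  x=-4.108: |R|=1.06856 >1
  x=-3.904: |R|=1.01553 >1
Stable set (-3.8462, 0).

z* = -3.8462.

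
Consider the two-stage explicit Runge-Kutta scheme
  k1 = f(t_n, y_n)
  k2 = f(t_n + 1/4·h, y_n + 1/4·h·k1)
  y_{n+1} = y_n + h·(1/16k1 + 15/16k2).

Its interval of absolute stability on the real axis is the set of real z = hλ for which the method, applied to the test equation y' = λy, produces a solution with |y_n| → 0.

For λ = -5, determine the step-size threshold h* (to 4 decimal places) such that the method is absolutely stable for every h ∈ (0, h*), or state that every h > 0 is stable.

(-4.2667,0); λ=-5 ⇒ h* = (64/15)/5 = 0.8533.

Test eqn y'=λy, z=hλ:
  k1=λy_n ⇒ h·k1=z·y_n;  k2=λ(1+1/4z)y_n ⇒ h·k2=z(1+1/4z)y_n
  y_{n+1}/y_n = 1 + 1/16z + 15/16z(1+1/4z) = 1 + z + 15/64z²
  so R(z) = 1 + z + 15/64z².

Find x<0 with |R(x)|<1.
x=-0.8: |R|=0.3500
R=1: x+15/64x²=0 ⇒ x=−64/15=-4.2667; min R=1−1/(4·15/64)=-0.0667>−1
Confirm numerically:
  x=-4.185: |R|=0.91990 <1
  x=-3.681: |R|=0.49473 <1
  x=-2.180: |R|=0.06616 <1
  x=-1.966: |R|=0.06010 <1
  x=-4.629: |R|=1.39310 >1
  x=-4.352: |R|=1.08704 >1
So |R|<1 on (-4.2667, 0).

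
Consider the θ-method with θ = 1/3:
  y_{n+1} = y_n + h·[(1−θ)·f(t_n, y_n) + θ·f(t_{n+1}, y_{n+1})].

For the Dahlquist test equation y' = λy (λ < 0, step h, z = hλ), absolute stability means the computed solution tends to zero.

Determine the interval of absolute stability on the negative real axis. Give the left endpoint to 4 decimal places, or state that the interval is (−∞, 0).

(-6.0000, 0).

On y'=λy, z=hλ:
  y_{n+1} = y_n + z·[2/3·y_n + 1/3·y_{n+1}] ⇒ (1 − 1/3z)y_{n+1} = (1 + 2/3z)y_n
  R(z) = (1 + 2/3z)/(1 − 1/3z).

Boundary: |R(x)|=1, x<0.
x=-1.64: |R|=0.0603
R=−1: 1+2/3x = −1+1/3x ⇒ -1/3x=2 ⇒ x=2/(-1/3)=-6.0000
Confirm numerically:
  x=-5.226: |R|=0.90591 <1
  x=-4.923: |R|=0.86407 <1
  x=-4.560: |R|=0.80952 <1
  x=-6.454: |R|=1.04802 >1
  x=-6.316: |R|=1.03392 >1
  x=-6.153: |R|=1.01672 >1
So |R|<1 on (-6.0000, 0).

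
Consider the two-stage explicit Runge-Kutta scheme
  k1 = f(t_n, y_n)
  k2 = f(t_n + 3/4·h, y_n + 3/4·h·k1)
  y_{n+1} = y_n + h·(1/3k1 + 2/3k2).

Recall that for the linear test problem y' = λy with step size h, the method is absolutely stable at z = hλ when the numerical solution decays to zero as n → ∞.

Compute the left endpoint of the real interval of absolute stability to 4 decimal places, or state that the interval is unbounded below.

On y'=λy, z=hλ:
  k1=λy_n ⇒ h·k1=z·y_n;  k2=λ(1+3/4z)y_n ⇒ h·k2=z(1+3/4z)y_n
  y_{n+1}/y_n = 1 + 1/3z + 2/3z(1+3/4z) = 1 + z + 1/2z²
  R(z) = 1 + z + 1/2z².

Boundary: |R(x)|=1, x<0.
x=-0.79: |R|=0.5221
R=1: x+1/2x²=0 ⇒ x=−2=-2.0000; min R=1−1/(4·1/2)=0.5000>−1
Confirm numerically:
  x=-1.578: |R|=0.66704 <1
  x=-1.546: |R|=0.64906 <1
  x=-1.511: |R|=0.63056 <1
  x=-2.351: |R|=1.41260 >1
  x=-2.059: |R|=1.06074 >1
Stable set (-2.0000, 0).

left endpoint -2.0000.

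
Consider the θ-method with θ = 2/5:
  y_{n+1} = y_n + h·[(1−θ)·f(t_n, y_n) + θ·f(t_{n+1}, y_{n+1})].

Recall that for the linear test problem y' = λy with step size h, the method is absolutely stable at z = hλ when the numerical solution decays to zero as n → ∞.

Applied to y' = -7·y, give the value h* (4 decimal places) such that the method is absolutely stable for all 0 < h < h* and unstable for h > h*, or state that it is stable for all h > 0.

(-10.0000,0); λ=-7 ⇒ h* = (10)/7 = 1.4286.

Test eqn y'=λy, z=hλ:
  y_{n+1} = y_n + z·[3/5·y_n + 2/5·y_{n+1}] ⇒ (1 − 2/5z)y_{n+1} = (1 + 3/5z)y_n
  so R(z) = (1 + 3/5z)/(1 − 2/5z).

Need |R(x)|<1, x<0.
x=-1.65: |R|=0.0060
R=−1: 1+3/5x = −1+2/5x ⇒ -1/5x=2 ⇒ x=2/(-1/5)=-10.0000
Confirm numerically:
  x=-8.231: |R|=0.91758 <1
  x=-7.858: |R|=0.89660 <1
  x=-7.055: |R|=0.84589 <1
  x=-10.550: |R|=1.02107 >1
  x=-10.349: |R|=1.01358 >1
  x=-10.296: |R|=1.01157 >1
So |R|<1 on (-10.0000, 0).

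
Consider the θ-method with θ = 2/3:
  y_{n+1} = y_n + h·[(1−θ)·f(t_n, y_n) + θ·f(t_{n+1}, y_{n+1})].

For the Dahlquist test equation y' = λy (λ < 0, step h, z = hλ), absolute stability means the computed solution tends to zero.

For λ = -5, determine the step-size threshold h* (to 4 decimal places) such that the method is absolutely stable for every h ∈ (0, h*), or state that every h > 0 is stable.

On y'=λy, z=hλ:
  y_{n+1} = y_n + z·[1/3·y_n + 2/3·y_{n+1}] ⇒ (1 − 2/3z)y_{n+1} = (1 + 1/3z)y_n
  so R(z) = (1 + 1/3z)/(1 − 2/3z).

Boundary: |R(x)|=1, x<0.
x=-0.95: |R|=0.4184
x=-2: |R|=0.1429
x=-10: |R|=0.3043
x=-100: |R|=0.4778
θ=2/3≥1/2 ⇒ |1+1/3x|<|1−2/3x| ∀x<0 ⇒ interval (−∞,0).

(−∞, 0) — no finite endpoint. Any h>0 works for λ=-5.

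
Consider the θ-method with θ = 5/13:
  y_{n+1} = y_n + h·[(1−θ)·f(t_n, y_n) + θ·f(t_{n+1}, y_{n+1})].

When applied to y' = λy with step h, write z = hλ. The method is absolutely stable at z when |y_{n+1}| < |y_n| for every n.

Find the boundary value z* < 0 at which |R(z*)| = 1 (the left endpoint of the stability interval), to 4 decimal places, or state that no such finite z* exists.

On y'=λy, z=hλ:
  y_{n+1} = y_n + z·[8/13·y_n + 5/13·y_{n+1}] ⇒ (1 − 5/13z)y_{n+1} = (1 + 8/13z)y_n
  R(z) = (1 + 8/13z)/(1 − 5/13z).

Boundary: |R(x)|=1, x<0.
x=-1.3: |R|=0.1333
R=−1: 1+8/13x = −1+5/13x ⇒ -3/13x=2 ⇒ x=2/(-3/13)=-8.6667
Confirm numerically:
  x=-6.217: |R|=0.83330 <1
  x=-6.161: |R|=0.82840 <1
  x=-3.552: |R|=0.50117 <1
  x=-9.185: |R|=1.02639 >1
  x=-9.111: |R|=1.02276 >1
  x=-8.833: |R|=1.00873 >1
Stable set (-8.6667, 0).

z* = -8.6667.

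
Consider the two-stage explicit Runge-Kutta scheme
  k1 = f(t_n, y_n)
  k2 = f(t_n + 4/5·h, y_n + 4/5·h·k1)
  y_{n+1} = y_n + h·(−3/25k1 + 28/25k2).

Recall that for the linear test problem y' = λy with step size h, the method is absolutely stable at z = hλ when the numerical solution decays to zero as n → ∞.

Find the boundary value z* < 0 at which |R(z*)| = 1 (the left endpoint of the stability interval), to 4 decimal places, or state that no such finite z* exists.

left endpoint -1.1161.

With y'=λy (z=hλ):
  k1=λy_n ⇒ h·k1=z·y_n;  k2=λ(1+4/5z)y_n ⇒ h·k2=z(1+4/5z)y_n
  y_{n+1}/y_n = 1 − 3/25z + 28/25z(1+4/5z) = 1 + z + 112/125z²
  R(z) = 1 + z + 112/125z².

Find x<0 with |R(x)|<1.
x=-1.5: |R|=1.5160
R=1: x+112/125x²=0 ⇒ x=−125/112=-1.1161; min R=1−1/(4·112/125)=0.7210>−1
Confirm numerically:
  x=-1.042: |R|=0.93084 <1
  x=-0.719: |R|=0.74420 <1
  x=-0.532: |R|=0.72159 <1
  x=-0.456: |R|=0.73031 <1
  x=-1.672: |R|=1.83284 >1
  x=-1.653: |R|=1.79524 >1
  x=-1.385: |R|=1.33373 >1
Interval (-1.1161, 0).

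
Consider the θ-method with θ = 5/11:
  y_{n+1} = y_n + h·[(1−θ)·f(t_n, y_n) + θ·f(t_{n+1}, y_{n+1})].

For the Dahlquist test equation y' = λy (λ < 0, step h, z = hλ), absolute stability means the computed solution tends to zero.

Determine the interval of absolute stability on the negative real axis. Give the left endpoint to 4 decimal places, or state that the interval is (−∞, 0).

z∈(-22.0000,0).

On y'=λy, z=hλ:
  y_{n+1} = y_n + z·[6/11·y_n + 5/11·y_{n+1}] ⇒ (1 − 5/11z)y_{n+1} = (1 + 6/11z)y_n
  Hence R(z) = (1 + 6/11z)/(1 − 5/11z).

Solve |R(x)|<1 on ℝ⁻.
x=-1.34: |R|=0.1672
R=−1: 1+6/11x = −1+5/11x ⇒ -1/11x=2 ⇒ x=2/(-1/11)=-22.0000
Confirm numerically:
  x=-21.732: |R|=0.99776 <1
  x=-21.196: |R|=0.99313 <1
  x=-19.100: |R|=0.97277 <1
  x=-9.238: |R|=0.77685 <1
  x=-22.565: |R|=1.00456 >1
  x=-22.425: |R|=1.00345 >1
Interval (-22.0000, 0).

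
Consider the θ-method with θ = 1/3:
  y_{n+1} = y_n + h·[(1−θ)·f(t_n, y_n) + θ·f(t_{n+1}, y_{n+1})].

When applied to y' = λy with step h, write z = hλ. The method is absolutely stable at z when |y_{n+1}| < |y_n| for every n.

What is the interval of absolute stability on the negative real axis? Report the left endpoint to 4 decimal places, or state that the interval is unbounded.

Set f=λy, z=hλ:
  y_{n+1} = y_n + z·[2/3·y_n + 1/3·y_{n+1}] ⇒ (1 − 1/3z)y_{n+1} = (1 + 2/3z)y_n
  R(z) = (1 + 2/3z)/(1 − 1/3z).

Need |R(x)|<1, x<0.
x=-1.68: |R|=0.0769
R=−1: 1+2/3x = −1+1/3x ⇒ -1/3x=2 ⇒ x=2/(-1/3)=-6.0000
Confirm numerically:
  x=-5.489: |R|=0.93980 <1
  x=-3.505: |R|=0.61645 <1
  x=-3.253: |R|=0.56069 <1
  x=-3.217: |R|=0.55236 <1
  x=-6.570: |R|=1.05956 >1
  x=-6.429: |R|=1.04550 >1
  x=-6.300: |R|=1.03226 >1
Interval (-6.0000, 0).

(-6.0000, 0).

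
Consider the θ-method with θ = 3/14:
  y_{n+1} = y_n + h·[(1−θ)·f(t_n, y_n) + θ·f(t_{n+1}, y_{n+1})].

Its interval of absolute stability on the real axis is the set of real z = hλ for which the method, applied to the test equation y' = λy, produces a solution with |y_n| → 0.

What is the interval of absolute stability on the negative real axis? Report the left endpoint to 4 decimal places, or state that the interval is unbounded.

(-3.5000, 0).

Test eqn y'=λy, z=hλ:
  y_{n+1} = y_n + z·[11/14·y_n + 3/14·y_{n+1}] ⇒ (1 − 3/14z)y_{n+1} = (1 + 11/14z)y_n
  ⇒ R(z) = (1 + 11/14z)/(1 − 3/14z).

Need |R(x)|<1, x<0.
x=-1.13: |R|=0.0903
R=−1: 1+11/14x = −1+3/14x ⇒ -4/7x=2 ⇒ x=2/(-4/7)=-3.5000
Confirm numerically:
  x=-3.341: |R|=0.94705 <1
  x=-2.108: |R|=0.45208 <1
  x=-1.811: |R|=0.30469 <1
  x=-4.006: |R|=1.15558 >1
  x=-3.663: |R|=1.05218 >1
  x=-3.599: |R|=1.03194 >1
Stable set (-3.5000, 0).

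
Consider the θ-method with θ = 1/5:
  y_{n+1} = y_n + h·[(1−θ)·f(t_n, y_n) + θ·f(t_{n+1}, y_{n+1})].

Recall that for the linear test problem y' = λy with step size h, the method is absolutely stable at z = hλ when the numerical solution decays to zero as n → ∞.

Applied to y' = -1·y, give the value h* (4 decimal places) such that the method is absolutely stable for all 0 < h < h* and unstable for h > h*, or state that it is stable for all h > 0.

With y'=λy (z=hλ):
  y_{n+1} = y_n + z·[4/5·y_n + 1/5·y_{n+1}] ⇒ (1 − 1/5z)y_{n+1} = (1 + 4/5z)y_n
  so R(z) = (1 + 4/5z)/(1 − 1/5z).

Solve |R(x)|<1 on ℝ⁻.
x=-0.95: |R|=0.2017
R=−1: 1+4/5x = −1+1/5x ⇒ -3/5x=2 ⇒ x=2/(-3/5)=-3.3333
Confirm numerically:
  x=-2.517: |R|=0.67421 <1
  x=-2.409: |R|=0.62573 <1
  x=-1.450: |R|=0.12403 <1
  x=-3.676: |R|=1.11849 >1
  x=-3.431: |R|=1.03475 >1
  x=-3.361: |R|=1.00993 >1
So |R|<1 on (-3.3333, 0).

(-3.3333,0); λ=-1 ⇒ h* = (10/3)/1 = 3.3333.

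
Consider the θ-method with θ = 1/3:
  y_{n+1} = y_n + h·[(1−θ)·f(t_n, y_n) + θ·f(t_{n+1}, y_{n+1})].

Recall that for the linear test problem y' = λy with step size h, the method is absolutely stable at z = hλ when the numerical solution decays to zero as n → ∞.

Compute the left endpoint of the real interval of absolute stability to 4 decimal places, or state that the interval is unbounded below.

z* = -6.0000.

Set f=λy, z=hλ:
  y_{n+1} = y_n + z·[2/3·y_n + 1/3·y_{n+1}] ⇒ (1 − 1/3z)y_{n+1} = (1 + 2/3z)y_n
  R(z) = (1 + 2/3z)/(1 − 1/3z).

Solve |R(x)|<1 on ℝ⁻.
x=-1.39: |R|=0.0501
R=−1: 1+2/3x = −1+1/3x ⇒ -1/3x=2 ⇒ x=2/(-1/3)=-6.0000
Confirm numerically:
  x=-5.686: |R|=0.96385 <1
  x=-4.840: |R|=0.85204 <1
  x=-4.776: |R|=0.84259 <1
  x=-4.738: |R|=0.83691 <1
  x=-6.408: |R|=1.04337 >1
  x=-6.231: |R|=1.02502 >1
  x=-6.093: |R|=1.01023 >1
Stable set (-6.0000, 0).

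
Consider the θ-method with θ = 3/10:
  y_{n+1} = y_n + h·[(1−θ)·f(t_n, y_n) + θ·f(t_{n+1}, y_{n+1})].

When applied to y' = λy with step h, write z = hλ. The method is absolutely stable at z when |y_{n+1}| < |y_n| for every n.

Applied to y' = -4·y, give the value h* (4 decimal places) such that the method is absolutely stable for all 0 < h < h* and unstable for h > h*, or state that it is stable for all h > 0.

With y'=λy (z=hλ):
  y_{n+1} = y_n + z·[7/10·y_n + 3/10·y_{n+1}] ⇒ (1 − 3/10z)y_{n+1} = (1 + 7/10z)y_n
  Hence R(z) = (1 + 7/10z)/(1 − 3/10z).

Need |R(x)|<1, x<0.
x=-0.79: |R|=0.3614
R=−1: 1+7/10x = −1+3/10x ⇒ -2/5x=2 ⇒ x=2/(-2/5)=-5.0000
Confirm numerically:
  x=-3.750: |R|=0.76471 <1
  x=-2.581: |R|=0.45466 <1
  x=-2.407: |R|=0.39771 <1
  x=-2.008: |R|=0.25312 <1
  x=-5.521: |R|=1.07845 >1
  x=-5.336: |R|=1.05168 >1
  x=-5.223: |R|=1.03475 >1
Interval (-5.0000, 0).

(-5.0000,0); λ=-4 ⇒ h* = (5)/4 = 1.2500.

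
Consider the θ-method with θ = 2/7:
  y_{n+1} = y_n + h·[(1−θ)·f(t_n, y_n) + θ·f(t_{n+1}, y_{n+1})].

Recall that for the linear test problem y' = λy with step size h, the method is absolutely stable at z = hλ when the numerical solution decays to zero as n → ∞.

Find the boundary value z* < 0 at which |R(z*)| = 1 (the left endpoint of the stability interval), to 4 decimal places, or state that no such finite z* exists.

With y'=λy (z=hλ):
  y_{n+1} = y_n + z·[5/7·y_n + 2/7·y_{n+1}] ⇒ (1 − 2/7z)y_{n+1} = (1 + 5/7z)y_n
  Hence R(z) = (1 + 5/7z)/(1 − 2/7z).

Find x<0 with |R(x)|<1.
x=-1.57: |R|=0.0838
R=−1: 1+5/7x = −1+2/7x ⇒ -3/7x=2 ⇒ x=2/(-3/7)=-4.6667
Confirm numerically:
  x=-4.483: |R|=0.96549 <1
  x=-2.467: |R|=0.44704 <1
  x=-2.015: |R|=0.27879 <1
  x=-5.058: |R|=1.06859 >1
  x=-4.853: |R|=1.03346 >1
So |R|<1 on (-4.6667, 0).

left endpoint -4.6667.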